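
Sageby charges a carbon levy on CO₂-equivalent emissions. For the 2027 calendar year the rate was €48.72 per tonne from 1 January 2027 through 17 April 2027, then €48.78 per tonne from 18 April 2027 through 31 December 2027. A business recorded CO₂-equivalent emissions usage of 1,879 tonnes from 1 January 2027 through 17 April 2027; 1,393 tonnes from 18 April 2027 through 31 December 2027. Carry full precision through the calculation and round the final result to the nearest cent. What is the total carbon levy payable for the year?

€159,495.42

1 January – 17 April 2027: 1,879 tonnes at €48.72/tonne → €91,544.88
18 April – 31 December 2027: 1,393 tonnes at €48.78/tonne → €67,950.54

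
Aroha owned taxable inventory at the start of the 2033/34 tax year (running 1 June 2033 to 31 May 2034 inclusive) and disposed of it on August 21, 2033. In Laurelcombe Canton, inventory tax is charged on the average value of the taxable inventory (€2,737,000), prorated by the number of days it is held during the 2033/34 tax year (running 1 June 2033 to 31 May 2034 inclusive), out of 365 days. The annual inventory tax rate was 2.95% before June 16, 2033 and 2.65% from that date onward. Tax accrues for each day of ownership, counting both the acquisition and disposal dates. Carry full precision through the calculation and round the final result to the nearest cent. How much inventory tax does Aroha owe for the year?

June 1 – June 15, 2033: 15 days at 2.95% → €2,737,000 × 2.95% × 15/365 = €3,318.1438
June 16 – August 21, 2033: 67 days at 2.65% → €2,737,000 × 2.65% × 67/365 = €13,313.8178
Total = €16,631.9616

€16,631.96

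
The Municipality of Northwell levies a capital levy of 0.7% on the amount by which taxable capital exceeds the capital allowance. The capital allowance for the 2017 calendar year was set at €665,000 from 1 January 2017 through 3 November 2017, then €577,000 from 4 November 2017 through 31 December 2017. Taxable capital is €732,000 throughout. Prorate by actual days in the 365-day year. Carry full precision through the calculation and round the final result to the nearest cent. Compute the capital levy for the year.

1 January – 3 November 2017: 307 days, exemption €665,000 → (€732,000 − €665,000) × 0.7% × 307/365 = €394.4740
4 November – 31 December 2017: 58 days, exemption €577,000 → (€732,000 − €577,000) × 0.7% × 58/365 = €172.4110
Total = €566.8849

€566.88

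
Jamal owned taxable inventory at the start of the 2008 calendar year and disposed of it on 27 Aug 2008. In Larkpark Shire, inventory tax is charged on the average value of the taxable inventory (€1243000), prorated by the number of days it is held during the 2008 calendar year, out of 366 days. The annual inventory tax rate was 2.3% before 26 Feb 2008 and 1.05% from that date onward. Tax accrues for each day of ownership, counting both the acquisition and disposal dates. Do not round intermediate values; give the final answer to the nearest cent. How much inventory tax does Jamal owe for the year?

1 Jan – 25 Feb 2008: 56 days at 2.3% → €1243000 × 2.3% × 56/366 = €4374.2732
26 Feb – 27 Aug 2008: 184 days at 1.05% → €1243000 × 1.05% × 184/366 = €6561.4098
Total = €10935.6831

€10935.68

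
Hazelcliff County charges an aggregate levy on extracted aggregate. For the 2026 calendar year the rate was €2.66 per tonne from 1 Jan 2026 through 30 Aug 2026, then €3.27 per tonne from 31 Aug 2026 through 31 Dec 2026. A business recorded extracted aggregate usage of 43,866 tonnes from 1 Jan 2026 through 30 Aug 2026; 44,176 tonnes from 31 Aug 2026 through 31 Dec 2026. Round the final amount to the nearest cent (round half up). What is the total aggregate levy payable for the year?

1 Jan – 30 Aug 2026: 43,866 tonnes at €2.66/tonne → €116,683.56
31 Aug – 31 Dec 2026: 44,176 tonnes at €3.27/tonne → €144,455.52

€261,139.08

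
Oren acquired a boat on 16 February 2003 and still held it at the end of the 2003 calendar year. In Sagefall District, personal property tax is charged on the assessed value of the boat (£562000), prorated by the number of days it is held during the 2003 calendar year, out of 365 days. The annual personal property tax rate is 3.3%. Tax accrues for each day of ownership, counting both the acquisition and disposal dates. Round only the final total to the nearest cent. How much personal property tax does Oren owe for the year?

Days held (16 February – 31 December 2003): 319 out of 365
Tax = £562000 × 3.3% × 319/365 = £16208.6959

£16208.70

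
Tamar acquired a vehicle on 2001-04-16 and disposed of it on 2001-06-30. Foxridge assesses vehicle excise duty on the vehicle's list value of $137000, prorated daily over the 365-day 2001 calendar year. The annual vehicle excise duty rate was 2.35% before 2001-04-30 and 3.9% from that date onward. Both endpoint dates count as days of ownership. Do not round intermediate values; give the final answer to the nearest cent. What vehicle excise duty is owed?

$1031.07

2001-04-16 to 2001-04-29: 14 days at 2.35% → $137000 × 2.35% × 14/365 = $123.4877
2001-04-30 to 2001-06-30: 62 days at 3.9% → $137000 × 3.9% × 62/365 = $907.5781
Total = $1031.0658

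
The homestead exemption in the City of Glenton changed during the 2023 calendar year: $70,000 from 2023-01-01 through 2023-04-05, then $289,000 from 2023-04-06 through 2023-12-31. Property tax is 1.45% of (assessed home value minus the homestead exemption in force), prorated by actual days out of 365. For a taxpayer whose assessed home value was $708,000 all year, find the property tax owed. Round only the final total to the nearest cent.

$6,902.00

2023-01-01 to 2023-04-05: 95 days, exemption $70,000 → ($708,000 − $70,000) × 1.45% × 95/365 = $2,407.7945
2023-04-06 to 2023-12-31: 270 days, exemption $289,000 → ($708,000 − $289,000) × 1.45% × 270/365 = $4,494.2055
Total = $6,902.0000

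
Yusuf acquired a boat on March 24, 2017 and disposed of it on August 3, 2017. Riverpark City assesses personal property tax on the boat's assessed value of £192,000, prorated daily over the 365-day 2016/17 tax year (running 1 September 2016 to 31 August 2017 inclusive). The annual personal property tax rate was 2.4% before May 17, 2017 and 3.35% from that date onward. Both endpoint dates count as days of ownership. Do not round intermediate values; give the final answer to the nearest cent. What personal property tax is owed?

£2,073.86

March 24 – May 16, 2017: 54 days at 2.4% → £192,000 × 2.4% × 54/365 = £681.7315
May 17 – August 3, 2017: 79 days at 3.35% → £192,000 × 3.35% × 79/365 = £1,392.1315
Total = £2,073.8630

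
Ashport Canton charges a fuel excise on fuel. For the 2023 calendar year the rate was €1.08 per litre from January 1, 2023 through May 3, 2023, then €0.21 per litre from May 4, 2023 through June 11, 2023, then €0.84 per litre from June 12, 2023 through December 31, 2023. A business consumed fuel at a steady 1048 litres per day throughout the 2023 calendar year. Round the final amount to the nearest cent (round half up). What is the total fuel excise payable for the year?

January 1 – May 3, 2023: 123 days × 1048 litres/day = 128,904 litres at €1.08/litre → €139216.32
May 4 – June 11, 2023: 39 days × 1048 litres/day = 40,872 litres at €0.21/litre → €8583.12
June 12 – December 31, 2023: 203 days × 1048 litres/day = 212,744 litres at €0.84/litre → €178704.96

€326504.40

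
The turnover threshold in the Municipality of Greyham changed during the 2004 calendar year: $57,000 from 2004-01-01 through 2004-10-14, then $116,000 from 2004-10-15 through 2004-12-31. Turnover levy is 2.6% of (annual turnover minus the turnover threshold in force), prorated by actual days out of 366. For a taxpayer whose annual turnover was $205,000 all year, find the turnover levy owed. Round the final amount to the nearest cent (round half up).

$3,521.08

2004-01-01 to 2004-10-14: 288 days, exemption $57,000 → ($205,000 − $57,000) × 2.6% × 288/366 = $3,027.9344
2004-10-15 to 2004-12-31: 78 days, exemption $116,000 → ($205,000 − $116,000) × 2.6% × 78/366 = $493.1475
Total = $3,521.0820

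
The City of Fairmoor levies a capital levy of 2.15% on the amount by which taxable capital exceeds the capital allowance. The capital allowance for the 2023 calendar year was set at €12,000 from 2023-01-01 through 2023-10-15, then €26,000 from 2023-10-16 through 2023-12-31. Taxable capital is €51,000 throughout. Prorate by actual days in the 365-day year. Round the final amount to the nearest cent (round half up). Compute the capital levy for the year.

2023-01-01 to 2023-10-15: 288 days, exemption €12,000 → (€51,000 − €12,000) × 2.15% × 288/365 = €661.6110
2023-10-16 to 2023-12-31: 77 days, exemption €26,000 → (€51,000 − €26,000) × 2.15% × 77/365 = €113.3904
Total = €775.0014

€775.00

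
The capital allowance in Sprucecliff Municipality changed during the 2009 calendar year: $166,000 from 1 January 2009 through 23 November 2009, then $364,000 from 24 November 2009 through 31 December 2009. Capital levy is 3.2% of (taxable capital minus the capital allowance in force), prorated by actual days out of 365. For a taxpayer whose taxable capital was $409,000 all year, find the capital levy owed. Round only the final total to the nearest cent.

1 January – 23 November 2009: 327 days, exemption $166,000 → ($409,000 − $166,000) × 3.2% × 327/365 = $6,966.4438
24 November – 31 December 2009: 38 days, exemption $364,000 → ($409,000 − $364,000) × 3.2% × 38/365 = $149.9178
Total = $7,116.3616

$7,116.36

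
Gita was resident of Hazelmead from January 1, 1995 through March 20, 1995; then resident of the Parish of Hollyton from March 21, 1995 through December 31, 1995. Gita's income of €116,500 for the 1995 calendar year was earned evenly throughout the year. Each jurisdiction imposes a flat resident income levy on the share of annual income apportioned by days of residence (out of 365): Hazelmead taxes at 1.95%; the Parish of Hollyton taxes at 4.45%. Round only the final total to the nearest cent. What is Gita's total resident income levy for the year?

€4,553.87

Hazelmead, January 1 – March 20, 1995: 79 days → €116,500 × 1.95% × 79/365 = €491.6938
The Parish of Hollyton, March 21 – December 31, 1995: 286 days → €116,500 × 4.45% × 286/365 = €4,062.1795
Total = €4,553.8733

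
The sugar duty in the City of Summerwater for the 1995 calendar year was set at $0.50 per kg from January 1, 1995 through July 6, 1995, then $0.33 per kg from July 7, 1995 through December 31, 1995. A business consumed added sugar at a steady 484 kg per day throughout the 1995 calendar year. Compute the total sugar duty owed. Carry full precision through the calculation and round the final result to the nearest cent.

$73,684.16

January 1 – July 6, 1995: 187 days × 484 kg/day = 90,508 kg at $0.50/kg → $45,254.00
July 7 – December 31, 1995: 178 days × 484 kg/day = 86,152 kg at $0.33/kg → $28,430.16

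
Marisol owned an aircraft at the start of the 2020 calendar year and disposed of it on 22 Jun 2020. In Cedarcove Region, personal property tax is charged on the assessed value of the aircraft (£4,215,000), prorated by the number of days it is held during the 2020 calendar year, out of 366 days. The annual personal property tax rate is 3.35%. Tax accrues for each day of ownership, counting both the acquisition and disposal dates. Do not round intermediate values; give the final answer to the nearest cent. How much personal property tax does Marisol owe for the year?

Days held (1 Jan – 22 Jun 2020): 174 out of 366
Tax = £4,215,000 × 3.35% × 174/366 = £67,129.0574

£67,129.06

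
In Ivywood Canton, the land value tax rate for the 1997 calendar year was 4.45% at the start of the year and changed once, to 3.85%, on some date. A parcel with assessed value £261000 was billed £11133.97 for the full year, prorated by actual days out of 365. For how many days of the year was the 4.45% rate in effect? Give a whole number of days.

Let d = days at the first rate; then 365 − d days at the second rate.
£261000 × [4.45%·d + 3.85%·(365−d)] / 365 = £11133.97
Solving gives d = 253, so the new rate took effect on 11 Sep 1997.

253 days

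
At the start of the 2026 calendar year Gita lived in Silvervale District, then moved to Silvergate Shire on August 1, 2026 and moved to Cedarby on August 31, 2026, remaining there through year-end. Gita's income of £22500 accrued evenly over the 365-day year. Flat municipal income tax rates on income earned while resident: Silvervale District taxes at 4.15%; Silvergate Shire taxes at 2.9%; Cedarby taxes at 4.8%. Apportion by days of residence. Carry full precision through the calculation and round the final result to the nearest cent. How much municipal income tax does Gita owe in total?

£959.92

Silvervale District, January 1 – July 31, 2026: 212 days → £22500 × 4.15% × 212/365 = £542.3425
Silvergate Shire, August 1 – August 30, 2026: 30 days → £22500 × 2.9% × 30/365 = £53.6301
Cedarby, August 31 – December 31, 2026: 123 days → £22500 × 4.8% × 123/365 = £363.9452
Total = £959.9178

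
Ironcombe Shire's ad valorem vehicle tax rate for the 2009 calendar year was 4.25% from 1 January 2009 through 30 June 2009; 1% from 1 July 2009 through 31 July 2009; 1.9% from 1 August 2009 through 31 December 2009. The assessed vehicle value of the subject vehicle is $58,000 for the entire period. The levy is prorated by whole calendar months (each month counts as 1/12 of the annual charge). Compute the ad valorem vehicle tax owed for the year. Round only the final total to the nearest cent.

1 January – 30 June 2009: 6 months at 4.25% → $58,000 × 4.25% × 6/12 = $1,232.5000
1 July – 31 July 2009: 1 month at 1% → $58,000 × 1% × 1/12 = $48.3333
1 August – 31 December 2009: 5 months at 1.9% → $58,000 × 1.9% × 5/12 = $459.1667
Total = $1,740.0000

$1,740.00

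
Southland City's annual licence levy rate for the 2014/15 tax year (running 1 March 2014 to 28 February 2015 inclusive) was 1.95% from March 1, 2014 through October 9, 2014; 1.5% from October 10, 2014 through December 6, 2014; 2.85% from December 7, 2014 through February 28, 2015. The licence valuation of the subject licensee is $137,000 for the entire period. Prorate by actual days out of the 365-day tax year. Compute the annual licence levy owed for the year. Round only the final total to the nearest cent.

$2,857.29

March 1 – October 9, 2014: 223 days at 1.95% → $137,000 × 1.95% × 223/365 = $1,632.1767
October 10 – December 6, 2014: 58 days at 1.5% → $137,000 × 1.5% × 58/365 = $326.5479
December 7, 2014 – February 28, 2015: 84 days at 2.85% → $137,000 × 2.85% × 84/365 = $898.5699
Total = $2,857.2945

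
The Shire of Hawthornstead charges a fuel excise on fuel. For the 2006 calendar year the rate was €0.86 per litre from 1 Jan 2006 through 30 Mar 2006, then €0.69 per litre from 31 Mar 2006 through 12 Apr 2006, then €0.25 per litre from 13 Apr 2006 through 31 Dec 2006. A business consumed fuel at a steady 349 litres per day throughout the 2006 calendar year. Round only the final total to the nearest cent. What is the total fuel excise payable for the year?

1 Jan – 30 Mar 2006: 89 days × 349 litres/day = 31,061 litres at €0.86/litre → €26,712.46
31 Mar – 12 Apr 2006: 13 days × 349 litres/day = 4,537 litres at €0.69/litre → €3,130.53
13 Apr – 31 Dec 2006: 263 days × 349 litres/day = 91,787 litres at €0.25/litre → €22,946.75

€52,789.74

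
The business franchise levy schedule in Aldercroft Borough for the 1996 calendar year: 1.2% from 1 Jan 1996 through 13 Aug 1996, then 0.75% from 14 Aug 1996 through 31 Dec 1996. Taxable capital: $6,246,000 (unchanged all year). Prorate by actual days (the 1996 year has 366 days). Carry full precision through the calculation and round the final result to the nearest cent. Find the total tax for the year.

$64,200.69

1 Jan – 13 Aug 1996: 226 days at 1.2% → $6,246,000 × 1.2% × 226/366 = $46,281.8361
14 Aug – 31 Dec 1996: 140 days at 0.75% → $6,246,000 × 0.75% × 140/366 = $17,918.8525
Total = $64,200.6885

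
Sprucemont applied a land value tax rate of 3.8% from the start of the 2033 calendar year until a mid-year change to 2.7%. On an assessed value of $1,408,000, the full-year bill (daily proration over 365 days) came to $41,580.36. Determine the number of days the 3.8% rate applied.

84 days

Let d = days at the first rate; then 365 − d days at the second rate.
$1,408,000 × [3.8%·d + 2.7%·(365−d)] / 365 = $41,580.36
Solving gives d = 84, so the new rate took effect on 26 March 2033.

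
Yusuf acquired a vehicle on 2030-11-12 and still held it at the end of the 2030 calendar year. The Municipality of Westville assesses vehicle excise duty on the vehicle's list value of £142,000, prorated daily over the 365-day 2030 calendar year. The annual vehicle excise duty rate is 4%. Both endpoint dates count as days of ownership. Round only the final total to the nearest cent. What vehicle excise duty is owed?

£778.08

Days held (2030-11-12 to 2030-12-31): 50 out of 365
Tax = £142,000 × 4% × 50/365 = £778.0822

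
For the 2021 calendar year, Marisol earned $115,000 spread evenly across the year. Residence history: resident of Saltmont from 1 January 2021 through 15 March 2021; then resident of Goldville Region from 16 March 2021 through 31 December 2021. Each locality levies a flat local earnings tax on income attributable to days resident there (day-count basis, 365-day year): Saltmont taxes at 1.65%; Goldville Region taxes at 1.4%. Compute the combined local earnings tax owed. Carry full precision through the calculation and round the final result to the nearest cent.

Saltmont, 1 January – 15 March 2021: 74 days → $115,000 × 1.65% × 74/365 = $384.6986
Goldville Region, 16 March – 31 December 2021: 291 days → $115,000 × 1.4% × 291/365 = $1,283.5890
Total = $1,668.2877

$1,668.29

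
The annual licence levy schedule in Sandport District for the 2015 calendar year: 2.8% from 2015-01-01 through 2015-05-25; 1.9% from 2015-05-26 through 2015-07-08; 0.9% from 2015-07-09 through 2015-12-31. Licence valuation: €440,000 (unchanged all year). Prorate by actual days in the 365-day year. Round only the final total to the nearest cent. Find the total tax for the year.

€7,811.51

2015-01-01 to 2015-05-25: 145 days at 2.8% → €440,000 × 2.8% × 145/365 = €4,894.2466
2015-05-26 to 2015-07-08: 44 days at 1.9% → €440,000 × 1.9% × 44/365 = €1,007.7808
2015-07-09 to 2015-12-31: 176 days at 0.9% → €440,000 × 0.9% × 176/365 = €1,909.4795
Total = €7,811.5068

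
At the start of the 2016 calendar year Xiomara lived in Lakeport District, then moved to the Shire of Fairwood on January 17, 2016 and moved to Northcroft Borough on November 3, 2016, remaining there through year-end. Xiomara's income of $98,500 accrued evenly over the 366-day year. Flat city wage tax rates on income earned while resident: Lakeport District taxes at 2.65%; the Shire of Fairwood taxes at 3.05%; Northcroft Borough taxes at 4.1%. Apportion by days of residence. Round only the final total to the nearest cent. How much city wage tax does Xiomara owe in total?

Lakeport District, January 1 – January 16, 2016: 16 days → $98,500 × 2.65% × 16/366 = $114.1093
The Shire of Fairwood, January 17 – November 2, 2016: 291 days → $98,500 × 3.05% × 291/366 = $2,388.6250
Northcroft Borough, November 3 – December 31, 2016: 59 days → $98,500 × 4.1% × 59/366 = $651.0150
Total = $3,153.7493

$3,153.75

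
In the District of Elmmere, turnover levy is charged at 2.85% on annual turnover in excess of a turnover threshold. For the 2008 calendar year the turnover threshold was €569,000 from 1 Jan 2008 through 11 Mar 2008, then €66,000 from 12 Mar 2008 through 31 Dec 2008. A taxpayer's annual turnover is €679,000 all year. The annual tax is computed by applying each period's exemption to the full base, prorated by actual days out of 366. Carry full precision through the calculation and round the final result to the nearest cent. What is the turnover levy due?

€14,689.57

1 Jan – 11 Mar 2008: 71 days, exemption €569,000 → (€679,000 − €569,000) × 2.85% × 71/366 = €608.1557
12 Mar – 31 Dec 2008: 295 days, exemption €66,000 → (€679,000 − €66,000) × 2.85% × 295/366 = €14,081.4139
Total = €14,689.5697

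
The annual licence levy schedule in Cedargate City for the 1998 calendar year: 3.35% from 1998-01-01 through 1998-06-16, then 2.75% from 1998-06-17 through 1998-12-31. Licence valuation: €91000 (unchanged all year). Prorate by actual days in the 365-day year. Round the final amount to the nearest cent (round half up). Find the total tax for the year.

1998-01-01 to 1998-06-16: 167 days at 3.35% → €91000 × 3.35% × 167/365 = €1394.7932
1998-06-17 to 1998-12-31: 198 days at 2.75% → €91000 × 2.75% × 198/365 = €1357.5205
Total = €2752.3137

€2752.31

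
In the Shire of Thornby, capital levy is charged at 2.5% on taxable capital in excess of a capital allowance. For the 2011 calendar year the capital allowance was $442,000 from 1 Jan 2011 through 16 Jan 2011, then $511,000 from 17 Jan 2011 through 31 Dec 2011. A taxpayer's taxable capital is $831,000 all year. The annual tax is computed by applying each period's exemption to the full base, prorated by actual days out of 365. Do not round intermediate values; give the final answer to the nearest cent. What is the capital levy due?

$8,075.62

1 Jan – 16 Jan 2011: 16 days, exemption $442,000 → ($831,000 − $442,000) × 2.5% × 16/365 = $426.3014
17 Jan – 31 Dec 2011: 349 days, exemption $511,000 → ($831,000 − $511,000) × 2.5% × 349/365 = $7,649.3151
Total = $8,075.6164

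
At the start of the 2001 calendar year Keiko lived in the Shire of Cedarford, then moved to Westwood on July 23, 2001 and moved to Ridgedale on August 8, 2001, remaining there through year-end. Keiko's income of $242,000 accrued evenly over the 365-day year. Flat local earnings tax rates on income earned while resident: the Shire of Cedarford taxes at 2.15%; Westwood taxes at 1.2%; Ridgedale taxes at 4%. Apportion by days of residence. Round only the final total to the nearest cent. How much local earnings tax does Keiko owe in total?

The Shire of Cedarford, January 1 – July 22, 2001: 203 days → $242,000 × 2.15% × 203/365 = $2,893.7233
Westwood, July 23 – August 7, 2001: 16 days → $242,000 × 1.2% × 16/365 = $127.2986
Ridgedale, August 8 – December 31, 2001: 146 days → $242,000 × 4% × 146/365 = $3,872.0000
Total = $6,893.0219

$6,893.02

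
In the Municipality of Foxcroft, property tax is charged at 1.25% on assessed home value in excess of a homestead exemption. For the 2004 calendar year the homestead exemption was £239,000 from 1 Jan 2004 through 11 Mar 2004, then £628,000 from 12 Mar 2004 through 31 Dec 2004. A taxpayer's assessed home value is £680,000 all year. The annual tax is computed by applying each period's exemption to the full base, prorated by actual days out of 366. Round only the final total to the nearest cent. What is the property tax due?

£1,593.27

1 Jan – 11 Mar 2004: 71 days, exemption £239,000 → (£680,000 − £239,000) × 1.25% × 71/366 = £1,069.3648
12 Mar – 31 Dec 2004: 295 days, exemption £628,000 → (£680,000 − £628,000) × 1.25% × 295/366 = £523.9071
Total = £1,593.2719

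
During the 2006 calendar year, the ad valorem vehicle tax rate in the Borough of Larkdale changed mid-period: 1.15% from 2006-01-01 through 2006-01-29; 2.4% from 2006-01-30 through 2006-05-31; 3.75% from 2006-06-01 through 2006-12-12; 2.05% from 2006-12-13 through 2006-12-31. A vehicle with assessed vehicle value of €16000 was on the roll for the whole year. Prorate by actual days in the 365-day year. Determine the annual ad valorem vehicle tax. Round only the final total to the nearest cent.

2006-01-01 to 2006-01-29: 29 days at 1.15% → €16000 × 1.15% × 29/365 = €14.6192
2006-01-30 to 2006-05-31: 122 days at 2.4% → €16000 × 2.4% × 122/365 = €128.3507
2006-06-01 to 2006-12-12: 195 days at 3.75% → €16000 × 3.75% × 195/365 = €320.5479
2006-12-13 to 2006-12-31: 19 days at 2.05% → €16000 × 2.05% × 19/365 = €17.0740
Total = €480.5918

€480.59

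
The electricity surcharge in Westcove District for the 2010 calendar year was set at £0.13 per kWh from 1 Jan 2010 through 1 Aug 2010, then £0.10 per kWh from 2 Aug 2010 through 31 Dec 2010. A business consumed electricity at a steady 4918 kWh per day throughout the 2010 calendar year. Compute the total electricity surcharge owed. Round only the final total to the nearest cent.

£210,933.02

1 Jan – 1 Aug 2010: 213 days × 4918 kWh/day = 1,047,534 kWh at £0.13/kWh → £136,179.42
2 Aug – 31 Dec 2010: 152 days × 4918 kWh/day = 747,536 kWh at £0.10/kWh → £74,753.60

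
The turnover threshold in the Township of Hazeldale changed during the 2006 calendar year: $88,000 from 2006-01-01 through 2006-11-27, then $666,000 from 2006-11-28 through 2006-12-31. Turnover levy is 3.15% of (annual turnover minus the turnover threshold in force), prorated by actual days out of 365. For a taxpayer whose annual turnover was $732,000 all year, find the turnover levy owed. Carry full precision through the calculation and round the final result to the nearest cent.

2006-01-01 to 2006-11-27: 331 days, exemption $88,000 → ($732,000 − $88,000) × 3.15% × 331/365 = $18,396.3452
2006-11-28 to 2006-12-31: 34 days, exemption $666,000 → ($732,000 − $666,000) × 3.15% × 34/365 = $193.6603
Total = $18,590.0055

$18,590.01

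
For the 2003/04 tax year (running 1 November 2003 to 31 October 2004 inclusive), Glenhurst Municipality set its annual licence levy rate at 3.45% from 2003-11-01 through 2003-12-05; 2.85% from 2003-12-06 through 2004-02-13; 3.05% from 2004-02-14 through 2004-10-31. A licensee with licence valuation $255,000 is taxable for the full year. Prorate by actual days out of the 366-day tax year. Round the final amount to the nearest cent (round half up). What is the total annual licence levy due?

2003-11-01 to 2003-12-05: 35 days at 3.45% → $255,000 × 3.45% × 35/366 = $841.2910
2003-12-06 to 2004-02-13: 70 days at 2.85% → $255,000 × 2.85% × 70/366 = $1,389.9590
2004-02-14 to 2004-10-31: 261 days at 3.05% → $255,000 × 3.05% × 261/366 = $5,546.2500
Total = $7,777.5000

$7,777.50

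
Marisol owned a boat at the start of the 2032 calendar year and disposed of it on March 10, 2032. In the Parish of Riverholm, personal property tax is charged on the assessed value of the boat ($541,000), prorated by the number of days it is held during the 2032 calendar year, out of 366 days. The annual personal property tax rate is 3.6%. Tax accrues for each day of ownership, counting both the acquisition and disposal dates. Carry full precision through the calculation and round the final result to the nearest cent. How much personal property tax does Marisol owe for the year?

Days held (January 1 – March 10, 2032): 70 out of 366
Tax = $541,000 × 3.6% × 70/366 = $3,724.9180

$3,724.92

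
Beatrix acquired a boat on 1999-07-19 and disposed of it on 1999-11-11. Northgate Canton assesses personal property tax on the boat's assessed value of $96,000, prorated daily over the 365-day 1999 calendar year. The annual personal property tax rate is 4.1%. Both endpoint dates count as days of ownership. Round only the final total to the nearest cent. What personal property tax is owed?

Days held (1999-07-19 to 1999-11-11): 116 out of 365
Tax = $96,000 × 4.1% × 116/365 = $1,250.8932

$1,250.89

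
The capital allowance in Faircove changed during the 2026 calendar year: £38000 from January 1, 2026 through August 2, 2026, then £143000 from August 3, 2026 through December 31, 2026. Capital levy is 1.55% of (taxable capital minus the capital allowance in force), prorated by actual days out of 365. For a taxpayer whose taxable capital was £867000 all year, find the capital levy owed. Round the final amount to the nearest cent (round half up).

January 1 – August 2, 2026: 214 days, exemption £38000 → (£867000 − £38000) × 1.55% × 214/365 = £7533.6795
August 3 – December 31, 2026: 151 days, exemption £143000 → (£867000 − £143000) × 1.55% × 151/365 = £4642.5260
Total = £12176.2055

£12176.21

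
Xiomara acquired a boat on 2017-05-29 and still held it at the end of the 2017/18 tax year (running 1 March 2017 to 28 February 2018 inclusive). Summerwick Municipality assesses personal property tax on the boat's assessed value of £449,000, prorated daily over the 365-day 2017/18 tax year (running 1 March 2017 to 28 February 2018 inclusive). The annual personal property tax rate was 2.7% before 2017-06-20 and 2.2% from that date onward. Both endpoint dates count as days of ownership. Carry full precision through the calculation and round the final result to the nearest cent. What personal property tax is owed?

2017-05-29 to 2017-06-19: 22 days at 2.7% → £449,000 × 2.7% × 22/365 = £730.7014
2017-06-20 to 2018-02-28: 254 days at 2.2% → £449,000 × 2.2% × 254/365 = £6,874.0055
Total = £7,604.7068

£7,604.71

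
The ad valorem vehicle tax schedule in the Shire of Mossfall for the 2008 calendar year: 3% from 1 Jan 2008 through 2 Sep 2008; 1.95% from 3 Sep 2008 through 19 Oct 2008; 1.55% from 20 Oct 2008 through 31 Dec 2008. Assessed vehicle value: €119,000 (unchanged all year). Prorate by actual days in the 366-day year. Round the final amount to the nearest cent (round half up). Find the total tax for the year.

€3,065.39

1 Jan – 2 Sep 2008: 246 days at 3% → €119,000 × 3% × 246/366 = €2,399.5082
3 Sep – 19 Oct 2008: 47 days at 1.95% → €119,000 × 1.95% × 47/366 = €297.9877
20 Oct – 31 Dec 2008: 73 days at 1.55% → €119,000 × 1.55% × 73/366 = €367.8921
Total = €3,065.3880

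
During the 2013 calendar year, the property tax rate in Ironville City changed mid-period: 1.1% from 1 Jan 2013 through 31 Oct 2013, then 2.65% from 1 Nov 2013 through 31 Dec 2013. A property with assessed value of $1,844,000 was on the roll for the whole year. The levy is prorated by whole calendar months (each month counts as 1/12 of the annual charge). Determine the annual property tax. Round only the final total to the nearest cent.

$25,047.67

1 Jan – 31 Oct 2013: 10 months at 1.1% → $1,844,000 × 1.1% × 10/12 = $16,903.3333
1 Nov – 31 Dec 2013: 2 months at 2.65% → $1,844,000 × 2.65% × 2/12 = $8,144.3333
Total = $25,047.6667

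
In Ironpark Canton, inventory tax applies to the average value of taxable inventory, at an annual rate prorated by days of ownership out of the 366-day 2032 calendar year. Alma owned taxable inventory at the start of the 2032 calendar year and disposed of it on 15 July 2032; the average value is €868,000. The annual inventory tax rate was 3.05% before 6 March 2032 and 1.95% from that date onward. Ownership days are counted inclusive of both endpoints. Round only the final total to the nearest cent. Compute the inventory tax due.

1 January – 5 March 2032: 65 days at 3.05% → €868,000 × 3.05% × 65/366 = €4,701.6667
6 March – 15 July 2032: 132 days at 1.95% → €868,000 × 1.95% × 132/366 = €6,104.4590
Total = €10,806.1257

€10,806.13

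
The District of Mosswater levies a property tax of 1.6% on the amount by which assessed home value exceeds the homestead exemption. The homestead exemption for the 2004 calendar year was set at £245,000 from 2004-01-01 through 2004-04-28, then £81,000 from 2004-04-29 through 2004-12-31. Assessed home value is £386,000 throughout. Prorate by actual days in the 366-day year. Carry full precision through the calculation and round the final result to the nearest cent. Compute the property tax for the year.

2004-01-01 to 2004-04-28: 119 days, exemption £245,000 → (£386,000 − £245,000) × 1.6% × 119/366 = £733.5082
2004-04-29 to 2004-12-31: 247 days, exemption £81,000 → (£386,000 − £81,000) × 1.6% × 247/366 = £3,293.3333
Total = £4,026.8415

£4,026.84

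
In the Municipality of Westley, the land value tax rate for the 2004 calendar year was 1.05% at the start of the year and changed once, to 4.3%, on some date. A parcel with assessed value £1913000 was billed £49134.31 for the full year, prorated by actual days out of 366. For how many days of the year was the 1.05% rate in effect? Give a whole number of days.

195 days

Let d = days at the first rate; then 366 − d days at the second rate.
£1913000 × [1.05%·d + 4.3%·(366−d)] / 366 = £49134.31
Solving gives d = 195, so the new rate took effect on 14 July 2004.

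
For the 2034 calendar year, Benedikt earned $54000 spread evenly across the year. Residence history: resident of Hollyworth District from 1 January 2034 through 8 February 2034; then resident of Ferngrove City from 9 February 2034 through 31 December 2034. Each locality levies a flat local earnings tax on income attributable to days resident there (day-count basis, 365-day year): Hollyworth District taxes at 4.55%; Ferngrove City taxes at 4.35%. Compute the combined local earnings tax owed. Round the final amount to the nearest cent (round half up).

Hollyworth District, 1 January – 8 February 2034: 39 days → $54000 × 4.55% × 39/365 = $262.5288
Ferngrove City, 9 February – 31 December 2034: 326 days → $54000 × 4.35% × 326/365 = $2098.0110
Total = $2360.5397

$2360.54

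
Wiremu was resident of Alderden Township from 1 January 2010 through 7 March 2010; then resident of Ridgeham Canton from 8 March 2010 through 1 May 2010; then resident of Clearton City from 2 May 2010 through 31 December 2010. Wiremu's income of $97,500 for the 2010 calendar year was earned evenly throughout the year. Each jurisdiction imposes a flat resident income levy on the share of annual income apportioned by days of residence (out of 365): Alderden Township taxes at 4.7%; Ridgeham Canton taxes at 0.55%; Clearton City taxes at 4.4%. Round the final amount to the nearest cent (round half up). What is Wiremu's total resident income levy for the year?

$3,777.26

Alderden Township, 1 January – 7 March 2010: 66 days → $97,500 × 4.7% × 66/365 = $828.6164
Ridgeham Canton, 8 March – 1 May 2010: 55 days → $97,500 × 0.55% × 55/365 = $80.8048
Clearton City, 2 May – 31 December 2010: 244 days → $97,500 × 4.4% × 244/365 = $2,867.8356
Total = $3,777.2568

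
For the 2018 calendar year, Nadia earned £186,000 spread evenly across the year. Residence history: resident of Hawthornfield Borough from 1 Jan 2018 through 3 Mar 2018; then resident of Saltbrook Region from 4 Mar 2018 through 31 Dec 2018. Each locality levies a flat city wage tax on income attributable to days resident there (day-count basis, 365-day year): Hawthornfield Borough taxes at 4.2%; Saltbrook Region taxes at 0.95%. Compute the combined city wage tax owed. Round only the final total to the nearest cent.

£2,793.82

Hawthornfield Borough, 1 Jan – 3 Mar 2018: 62 days → £186,000 × 4.2% × 62/365 = £1,326.9699
Saltbrook Region, 4 Mar – 31 Dec 2018: 303 days → £186,000 × 0.95% × 303/365 = £1,466.8521
Total = £2,793.8219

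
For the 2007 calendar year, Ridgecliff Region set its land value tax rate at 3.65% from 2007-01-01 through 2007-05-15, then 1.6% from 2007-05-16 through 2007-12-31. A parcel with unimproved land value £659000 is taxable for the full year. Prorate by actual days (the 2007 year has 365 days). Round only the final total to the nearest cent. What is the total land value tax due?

2007-01-01 to 2007-05-15: 135 days at 3.65% → £659000 × 3.65% × 135/365 = £8896.5000
2007-05-16 to 2007-12-31: 230 days at 1.6% → £659000 × 1.6% × 230/365 = £6644.1644
Total = £15540.6644

£15540.66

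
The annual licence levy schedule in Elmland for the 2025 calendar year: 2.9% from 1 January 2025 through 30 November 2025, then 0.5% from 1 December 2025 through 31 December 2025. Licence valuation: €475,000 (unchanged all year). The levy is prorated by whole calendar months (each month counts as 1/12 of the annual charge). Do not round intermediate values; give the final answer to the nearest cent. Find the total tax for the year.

1 January – 30 November 2025: 11 months at 2.9% → €475,000 × 2.9% × 11/12 = €12,627.0833
1 December – 31 December 2025: 1 month at 0.5% → €475,000 × 0.5% × 1/12 = €197.9167
Total = €12,825.0000

€12,825.00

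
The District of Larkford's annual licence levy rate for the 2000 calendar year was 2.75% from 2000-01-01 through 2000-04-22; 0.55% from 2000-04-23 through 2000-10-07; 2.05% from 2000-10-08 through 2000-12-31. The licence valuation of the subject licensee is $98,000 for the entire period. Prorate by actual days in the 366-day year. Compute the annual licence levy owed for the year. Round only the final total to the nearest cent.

2000-01-01 to 2000-04-22: 113 days at 2.75% → $98,000 × 2.75% × 113/366 = $832.0628
2000-04-23 to 2000-10-07: 168 days at 0.55% → $98,000 × 0.55% × 168/366 = $247.4098
2000-10-08 to 2000-12-31: 85 days at 2.05% → $98,000 × 2.05% × 85/366 = $466.5710
Total = $1,546.0437

$1,546.04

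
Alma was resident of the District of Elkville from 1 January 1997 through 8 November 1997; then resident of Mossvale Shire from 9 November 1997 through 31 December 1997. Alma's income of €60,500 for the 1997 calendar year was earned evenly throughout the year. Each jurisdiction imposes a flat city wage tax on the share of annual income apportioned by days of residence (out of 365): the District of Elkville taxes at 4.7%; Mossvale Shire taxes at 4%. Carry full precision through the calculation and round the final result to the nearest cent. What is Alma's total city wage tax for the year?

€2,782.01

The District of Elkville, 1 January – 8 November 1997: 312 days → €60,500 × 4.7% × 312/365 = €2,430.6082
Mossvale Shire, 9 November – 31 December 1997: 53 days → €60,500 × 4% × 53/365 = €351.3973
Total = €2,782.0055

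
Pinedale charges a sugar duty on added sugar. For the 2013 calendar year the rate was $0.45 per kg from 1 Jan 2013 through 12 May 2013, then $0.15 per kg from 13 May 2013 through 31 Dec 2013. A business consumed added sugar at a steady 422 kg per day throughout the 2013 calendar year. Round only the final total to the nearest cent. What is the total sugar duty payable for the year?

1 Jan – 12 May 2013: 132 days × 422 kg/day = 55,704 kg at $0.45/kg → $25,066.80
13 May – 31 Dec 2013: 233 days × 422 kg/day = 98,326 kg at $0.15/kg → $14,748.90

$39,815.70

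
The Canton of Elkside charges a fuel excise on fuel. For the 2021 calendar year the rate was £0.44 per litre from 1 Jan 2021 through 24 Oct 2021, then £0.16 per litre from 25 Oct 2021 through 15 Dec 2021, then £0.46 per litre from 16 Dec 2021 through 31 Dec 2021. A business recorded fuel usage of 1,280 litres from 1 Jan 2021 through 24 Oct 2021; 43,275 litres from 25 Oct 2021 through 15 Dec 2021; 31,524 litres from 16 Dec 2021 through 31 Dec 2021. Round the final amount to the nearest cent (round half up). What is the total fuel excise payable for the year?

£21,988.24

1 Jan – 24 Oct 2021: 1,280 litres at £0.44/litre → £563.20
25 Oct – 15 Dec 2021: 43,275 litres at £0.16/litre → £6,924.00
16 Dec – 31 Dec 2021: 31,524 litres at £0.46/litre → £14,501.04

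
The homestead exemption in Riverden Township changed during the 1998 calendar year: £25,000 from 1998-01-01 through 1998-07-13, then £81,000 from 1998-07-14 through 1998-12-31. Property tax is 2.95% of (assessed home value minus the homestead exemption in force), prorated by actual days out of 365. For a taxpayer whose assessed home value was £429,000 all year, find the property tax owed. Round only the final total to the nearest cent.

1998-01-01 to 1998-07-13: 194 days, exemption £25,000 → (£429,000 − £25,000) × 2.95% × 194/365 = £6,334.4986
1998-07-14 to 1998-12-31: 171 days, exemption £81,000 → (£429,000 − £81,000) × 2.95% × 171/365 = £4,809.5507
Total = £11,144.0493

£11,144.05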